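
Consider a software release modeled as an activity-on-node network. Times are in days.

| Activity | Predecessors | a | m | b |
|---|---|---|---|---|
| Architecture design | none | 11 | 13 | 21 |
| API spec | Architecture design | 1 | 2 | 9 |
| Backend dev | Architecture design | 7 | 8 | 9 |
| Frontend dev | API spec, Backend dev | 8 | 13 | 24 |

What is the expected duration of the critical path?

36 days

te_Architecture design = (11 + 4·13 + 21)/6 = 84/6 = 14
te_API spec = (1 + 4·2 + 9)/6 = 18/6 = 3
te_Backend dev = (7 + 4·8 + 9)/6 = 48/6 = 8
te_Frontend dev = (8 + 4·13 + 24)/6 = 84/6 = 14

Forward pass:
ES_Architecture design = 0; EF_Architecture design = 14
ES_API spec = 14; EF_API spec = 14+3 = 17
ES_Backend dev = 14; EF_Backend dev = 14+8 = 22
ES_Frontend dev = max(EF_API spec=17, EF_Backend dev=22) = 22; EF_Frontend dev = 22+14 = 36
Expected project duration μ = 36 days. Critical path: Architecture design → Backend dev → Frontend dev.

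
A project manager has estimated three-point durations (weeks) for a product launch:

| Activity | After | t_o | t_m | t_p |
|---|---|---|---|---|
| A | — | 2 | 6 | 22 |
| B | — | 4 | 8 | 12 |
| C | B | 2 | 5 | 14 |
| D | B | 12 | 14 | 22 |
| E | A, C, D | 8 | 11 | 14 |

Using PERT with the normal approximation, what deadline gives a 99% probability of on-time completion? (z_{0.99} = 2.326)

te_A = (2 + 4·6 + 22)/6 = 48/6 = 8; σ²_A = ((22−2)/6)² = 11.111
te_B = (4 + 4·8 + 12)/6 = 48/6 = 8; σ²_B = ((12−4)/6)² = 1.778
te_C = (2 + 4·5 + 14)/6 = 36/6 = 6; σ²_C = ((14−2)/6)² = 4.000
te_D = (12 + 4·14 + 22)/6 = 90/6 = 15; σ²_D = ((22−12)/6)² = 2.778
te_E = (8 + 4·11 + 14)/6 = 66/6 = 11; σ²_E = ((14−8)/6)² = 1.000

Forward pass:
ES_A = 0; EF_A = 8
ES_B = 0; EF_B = 8
ES_C = 8; EF_C = 8+6 = 14
ES_D = 8; EF_D = 8+15 = 23
ES_E = max(EF_A=8, EF_C=14, EF_D=23) = 23; EF_E = 23+11 = 34
Expected project duration μ = 34 weeks. Critical path: B → D → E.

Variance along critical path = 1.778 + 2.778 + 1.000 = 5.556; σ = 2.357 weeks.
D = μ + z·σ = 34 + 2.326·2.357 = 39.5 weeks

39.5 weeks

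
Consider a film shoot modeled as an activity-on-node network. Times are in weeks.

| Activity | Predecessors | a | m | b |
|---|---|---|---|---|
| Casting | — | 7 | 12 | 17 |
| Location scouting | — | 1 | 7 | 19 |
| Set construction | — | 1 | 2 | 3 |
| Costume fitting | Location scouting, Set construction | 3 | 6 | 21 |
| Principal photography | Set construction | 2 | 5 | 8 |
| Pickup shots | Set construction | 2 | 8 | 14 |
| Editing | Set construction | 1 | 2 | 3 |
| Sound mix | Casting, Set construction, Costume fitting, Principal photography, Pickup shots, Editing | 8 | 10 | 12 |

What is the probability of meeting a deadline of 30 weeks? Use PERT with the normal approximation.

0.824

te_Casting = (7 + 4·12 + 17)/6 = 72/6 = 12; σ²_Casting = ((17−7)/6)² = 2.778
te_Location scouting = (1 + 4·7 + 19)/6 = 48/6 = 8; σ²_Location scouting = ((19−1)/6)² = 9.000
te_Set construction = (1 + 4·2 + 3)/6 = 12/6 = 2; σ²_Set construction = ((3−1)/6)² = 0.111
te_Costume fitting = (3 + 4·6 + 21)/6 = 48/6 = 8; σ²_Costume fitting = ((21−3)/6)² = 9.000
te_Principal photography = (2 + 4·5 + 8)/6 = 30/6 = 5; σ²_Principal photography = ((8−2)/6)² = 1.000
te_Pickup shots = (2 + 4·8 + 14)/6 = 48/6 = 8; σ²_Pickup shots = ((14−2)/6)² = 4.000
te_Editing = (1 + 4·2 + 3)/6 = 12/6 = 2; σ²_Editing = ((3−1)/6)² = 0.111
te_Sound mix = (8 + 4·10 + 12)/6 = 60/6 = 10; σ²_Sound mix = ((12−8)/6)² = 0.444

Forward pass:
ES_Casting = 0; EF_Casting = 12
ES_Location scouting = 0; EF_Location scouting = 8
ES_Set construction = 0; EF_Set construction = 2
ES_Costume fitting = max(EF_Location scouting=8, EF_Set construction=2) = 8; EF_Costume fitting = 8+8 = 16
ES_Principal photography = 2; EF_Principal photography = 2+5 = 7
ES_Pickup shots = 2; EF_Pickup shots = 2+8 = 10
ES_Editing = 2; EF_Editing = 2+2 = 4
ES_Sound mix = max(EF_Casting=12, EF_Set construction=2, EF_Costume fitting=16, EF_Principal photography=7, EF_Pickup shots=10, EF_Editing=4) = 16; EF_Sound mix = 16+10 = 26
Expected project duration μ = 26 weeks. Critical path: Location scouting → Costume fitting → Sound mix.

Variance along critical path = 9.000 + 9.000 + 0.444 = 18.444; σ = √18.444 = 4.295 weeks.
Z = (30 − 26) / 4.295 = 0.931
P(T ≤ 30) = Φ(0.931) ≈ 0.824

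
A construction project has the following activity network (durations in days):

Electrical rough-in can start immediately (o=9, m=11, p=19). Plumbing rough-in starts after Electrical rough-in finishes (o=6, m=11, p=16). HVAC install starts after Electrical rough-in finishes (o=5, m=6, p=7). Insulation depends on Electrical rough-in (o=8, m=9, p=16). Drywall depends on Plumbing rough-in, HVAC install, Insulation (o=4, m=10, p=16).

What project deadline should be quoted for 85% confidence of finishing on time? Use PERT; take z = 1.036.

36.2 days

te_Electrical rough-in = (9 + 4·11 + 19)/6 = 72/6 = 12; σ²_Electrical rough-in = ((19−9)/6)² = 2.778
te_Plumbing rough-in = (6 + 4·11 + 16)/6 = 66/6 = 11; σ²_Plumbing rough-in = ((16−6)/6)² = 2.778
te_HVAC install = (5 + 4·6 + 7)/6 = 36/6 = 6; σ²_HVAC install = ((7−5)/6)² = 0.111
te_Insulation = (8 + 4·9 + 16)/6 = 60/6 = 10; σ²_Insulation = ((16−8)/6)² = 1.778
te_Drywall = (4 + 4·10 + 16)/6 = 60/6 = 10; σ²_Drywall = ((16−4)/6)² = 4.000

Forward pass:
ES_Electrical rough-in = 0; EF_Electrical rough-in = 12
ES_Plumbing rough-in = 12; EF_Plumbing rough-in = 12+11 = 23
ES_HVAC install = 12; EF_HVAC install = 12+6 = 18
ES_Insulation = 12; EF_Insulation = 12+10 = 22
ES_Drywall = max(EF_Plumbing rough-in=23, EF_HVAC install=18, EF_Insulation=22) = 23; EF_Drywall = 23+10 = 33
Expected project duration μ = 33 days. Critical path: Electrical rough-in → Plumbing rough-in → Drywall.

Variance along critical path = 2.778 + 2.778 + 4.000 = 9.556; σ = 3.091 days.
D = μ + z·σ = 33 + 1.036·3.091 = 36.2 days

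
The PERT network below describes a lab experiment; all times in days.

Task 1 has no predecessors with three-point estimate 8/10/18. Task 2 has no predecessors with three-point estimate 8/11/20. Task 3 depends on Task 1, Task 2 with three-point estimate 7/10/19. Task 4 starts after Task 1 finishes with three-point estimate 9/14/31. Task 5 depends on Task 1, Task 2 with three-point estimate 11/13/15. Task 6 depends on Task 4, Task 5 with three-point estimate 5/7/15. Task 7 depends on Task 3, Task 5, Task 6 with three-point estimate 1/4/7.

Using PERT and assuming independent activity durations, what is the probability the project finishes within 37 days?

0.327

te_Task 1 = (8 + 4·10 + 18)/6 = 66/6 = 11; σ²_Task 1 = ((18−8)/6)² = 2.778
te_Task 2 = (8 + 4·11 + 20)/6 = 72/6 = 12; σ²_Task 2 = ((20−8)/6)² = 4.000
te_Task 3 = (7 + 4·10 + 19)/6 = 66/6 = 11; σ²_Task 3 = ((19−7)/6)² = 4.000
te_Task 4 = (9 + 4·14 + 31)/6 = 96/6 = 16; σ²_Task 4 = ((31−9)/6)² = 13.444
te_Task 5 = (11 + 4·13 + 15)/6 = 78/6 = 13; σ²_Task 5 = ((15−11)/6)² = 0.444
te_Task 6 = (5 + 4·7 + 15)/6 = 48/6 = 8; σ²_Task 6 = ((15−5)/6)² = 2.778
te_Task 7 = (1 + 4·4 + 7)/6 = 24/6 = 4; σ²_Task 7 = ((7−1)/6)² = 1.000

Forward pass:
ES_Task 1 = 0; EF_Task 1 = 11
ES_Task 2 = 0; EF_Task 2 = 12
ES_Task 3 = max(EF_Task 1=11, EF_Task 2=12) = 12; EF_Task 3 = 12+11 = 23
ES_Task 4 = 11; EF_Task 4 = 11+16 = 27
ES_Task 5 = max(EF_Task 1=11, EF_Task 2=12) = 12; EF_Task 5 = 12+13 = 25
ES_Task 6 = max(EF_Task 4=27, EF_Task 5=25) = 27; EF_Task 6 = 27+8 = 35
ES_Task 7 = max(EF_Task 3=23, EF_Task 5=25, EF_Task 6=35) = 35; EF_Task 7 = 35+4 = 39
Expected project duration μ = 39 days. Critical path: Task 1 → Task 4 → Task 6 → Task 7.

Variance along critical path = 2.778 + 13.444 + 2.778 + 1.000 = 20.000; σ = √20.000 = 4.472 days.
Z = (37 − 39) / 4.472 = -0.447
P(T ≤ 37) = Φ(-0.447) ≈ 0.327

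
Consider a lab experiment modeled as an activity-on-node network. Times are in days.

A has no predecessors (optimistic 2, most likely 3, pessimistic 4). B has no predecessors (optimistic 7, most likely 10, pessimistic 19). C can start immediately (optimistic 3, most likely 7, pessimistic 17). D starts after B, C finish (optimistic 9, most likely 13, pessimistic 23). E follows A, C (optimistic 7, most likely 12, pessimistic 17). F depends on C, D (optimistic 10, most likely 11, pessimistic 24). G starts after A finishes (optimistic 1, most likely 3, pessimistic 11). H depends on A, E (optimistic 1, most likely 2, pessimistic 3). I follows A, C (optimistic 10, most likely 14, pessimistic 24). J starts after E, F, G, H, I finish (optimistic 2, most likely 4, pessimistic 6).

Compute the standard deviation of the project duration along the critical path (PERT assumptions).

3.92 days

te_A = (2 + 4·3 + 4)/6 = 18/6 = 3; σ²_A = ((4−2)/6)² = 0.111
te_B = (7 + 4·10 + 19)/6 = 66/6 = 11; σ²_B = ((19−7)/6)² = 4.000
te_C = (3 + 4·7 + 17)/6 = 48/6 = 8; σ²_C = ((17−3)/6)² = 5.444
te_D = (9 + 4·13 + 23)/6 = 84/6 = 14; σ²_D = ((23−9)/6)² = 5.444
te_E = (7 + 4·12 + 17)/6 = 72/6 = 12; σ²_E = ((17−7)/6)² = 2.778
te_F = (10 + 4·11 + 24)/6 = 78/6 = 13; σ²_F = ((24−10)/6)² = 5.444
te_G = (1 + 4·3 + 11)/6 = 24/6 = 4; σ²_G = ((11−1)/6)² = 2.778
te_H = (1 + 4·2 + 3)/6 = 12/6 = 2; σ²_H = ((3−1)/6)² = 0.111
te_I = (10 + 4·14 + 24)/6 = 90/6 = 15; σ²_I = ((24−10)/6)² = 5.444
te_J = (2 + 4·4 + 6)/6 = 24/6 = 4; σ²_J = ((6−2)/6)² = 0.444

Forward pass:
ES_A = 0; EF_A = 3
ES_B = 0; EF_B = 11
ES_C = 0; EF_C = 8
ES_D = max(EF_B=11, EF_C=8) = 11; EF_D = 11+14 = 25
ES_E = max(EF_A=3, EF_C=8) = 8; EF_E = 8+12 = 20
ES_F = max(EF_C=8, EF_D=25) = 25; EF_F = 25+13 = 38
ES_G = 3; EF_G = 3+4 = 7
ES_H = max(EF_A=3, EF_E=20) = 20; EF_H = 20+2 = 22
ES_I = max(EF_A=3, EF_C=8) = 8; EF_I = 8+15 = 23
ES_J = max(EF_E=20, EF_F=38, EF_G=7, EF_H=22, EF_I=23) = 38; EF_J = 38+4 = 42
Expected project duration μ = 42 days. Critical path: B → D → F → J.

Variance along critical path = 4.000 + 5.444 + 5.444 + 0.444 = 15.333
σ = √15.333 = 3.916 days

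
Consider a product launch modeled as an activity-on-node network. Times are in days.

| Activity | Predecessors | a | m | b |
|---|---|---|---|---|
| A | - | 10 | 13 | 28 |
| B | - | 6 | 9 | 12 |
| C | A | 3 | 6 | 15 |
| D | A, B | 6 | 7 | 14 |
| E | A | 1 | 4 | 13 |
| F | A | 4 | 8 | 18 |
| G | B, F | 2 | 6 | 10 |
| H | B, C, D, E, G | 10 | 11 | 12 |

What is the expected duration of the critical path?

41 days

te_A = (10 + 4·13 + 28)/6 = 90/6 = 15
te_B = (6 + 4·9 + 12)/6 = 54/6 = 9
te_C = (3 + 4·6 + 15)/6 = 42/6 = 7
te_D = (6 + 4·7 + 14)/6 = 48/6 = 8
te_E = (1 + 4·4 + 13)/6 = 30/6 = 5
te_F = (4 + 4·8 + 18)/6 = 54/6 = 9
te_G = (2 + 4·6 + 10)/6 = 36/6 = 6
te_H = (10 + 4·11 + 12)/6 = 66/6 = 11

Forward pass:
ES_A = 0; EF_A = 15
ES_B = 0; EF_B = 9
ES_C = 15; EF_C = 15+7 = 22
ES_D = max(EF_A=15, EF_B=9) = 15; EF_D = 15+8 = 23
ES_E = 15; EF_E = 15+5 = 20
ES_F = 15; EF_F = 15+9 = 24
ES_G = max(EF_B=9, EF_F=24) = 24; EF_G = 24+6 = 30
ES_H = max(EF_B=9, EF_C=22, EF_D=23, EF_E=20, EF_G=30) = 30; EF_H = 30+11 = 41
Expected project duration μ = 41 days. Critical path: A → F → G → H.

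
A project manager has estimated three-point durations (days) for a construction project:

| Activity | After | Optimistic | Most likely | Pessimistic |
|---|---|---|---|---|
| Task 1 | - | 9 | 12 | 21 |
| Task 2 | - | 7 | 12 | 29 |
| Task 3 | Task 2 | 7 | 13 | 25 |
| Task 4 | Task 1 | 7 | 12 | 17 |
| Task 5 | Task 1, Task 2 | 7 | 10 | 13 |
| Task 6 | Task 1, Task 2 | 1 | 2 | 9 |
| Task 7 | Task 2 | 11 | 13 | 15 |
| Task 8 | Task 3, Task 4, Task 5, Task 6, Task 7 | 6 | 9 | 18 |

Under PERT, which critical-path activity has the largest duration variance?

te_Task 1 = (9 + 4·12 + 21)/6 = 78/6 = 13; σ²_Task 1 = ((21−9)/6)² = 4.000
te_Task 2 = (7 + 4·12 + 29)/6 = 84/6 = 14; σ²_Task 2 = ((29−7)/6)² = 13.444
te_Task 3 = (7 + 4·13 + 25)/6 = 84/6 = 14; σ²_Task 3 = ((25−7)/6)² = 9.000
te_Task 4 = (7 + 4·12 + 17)/6 = 72/6 = 12; σ²_Task 4 = ((17−7)/6)² = 2.778
te_Task 5 = (7 + 4·10 + 13)/6 = 60/6 = 10; σ²_Task 5 = ((13−7)/6)² = 1.000
te_Task 6 = (1 + 4·2 + 9)/6 = 18/6 = 3; σ²_Task 6 = ((9−1)/6)² = 1.778
te_Task 7 = (11 + 4·13 + 15)/6 = 78/6 = 13; σ²_Task 7 = ((15−11)/6)² = 0.444
te_Task 8 = (6 + 4·9 + 18)/6 = 60/6 = 10; σ²_Task 8 = ((18−6)/6)² = 4.000

Forward pass:
ES_Task 1 = 0; EF_Task 1 = 13
ES_Task 2 = 0; EF_Task 2 = 14
ES_Task 3 = 14; EF_Task 3 = 14+14 = 28
ES_Task 4 = 13; EF_Task 4 = 13+12 = 25
ES_Task 5 = max(EF_Task 1=13, EF_Task 2=14) = 14; EF_Task 5 = 14+10 = 24
ES_Task 6 = max(EF_Task 1=13, EF_Task 2=14) = 14; EF_Task 6 = 14+3 = 17
ES_Task 7 = 14; EF_Task 7 = 14+13 = 27
ES_Task 8 = max(EF_Task 3=28, EF_Task 4=25, EF_Task 5=24, EF_Task 6=17, EF_Task 7=27) = 28; EF_Task 8 = 28+10 = 38
Expected project duration μ = 38 days. Critical path: Task 2 → Task 3 → Task 8.

Variances on critical path: σ²_Task 2=13.444, σ²_Task 3=9.000, σ²_Task 8=4.000.
Largest is σ²_Task 2 = 13.444.

Task 2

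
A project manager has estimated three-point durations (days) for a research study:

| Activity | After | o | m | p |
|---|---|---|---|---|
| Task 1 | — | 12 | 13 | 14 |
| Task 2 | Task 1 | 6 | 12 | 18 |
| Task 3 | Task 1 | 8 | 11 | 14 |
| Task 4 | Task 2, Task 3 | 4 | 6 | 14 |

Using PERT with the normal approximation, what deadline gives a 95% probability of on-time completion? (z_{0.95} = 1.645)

te_Task 1 = (12 + 4·13 + 14)/6 = 78/6 = 13; σ²_Task 1 = ((14−12)/6)² = 0.111
te_Task 2 = (6 + 4·12 + 18)/6 = 72/6 = 12; σ²_Task 2 = ((18−6)/6)² = 4.000
te_Task 3 = (8 + 4·11 + 14)/6 = 66/6 = 11; σ²_Task 3 = ((14−8)/6)² = 1.000
te_Task 4 = (4 + 4·6 + 14)/6 = 42/6 = 7; σ²_Task 4 = ((14−4)/6)² = 2.778

Forward pass:
ES_Task 1 = 0; EF_Task 1 = 13
ES_Task 2 = 13; EF_Task 2 = 13+12 = 25
ES_Task 3 = 13; EF_Task 3 = 13+11 = 24
ES_Task 4 = max(EF_Task 2=25, EF_Task 3=24) = 25; EF_Task 4 = 25+7 = 32
Expected project duration μ = 32 days. Critical path: Task 1 → Task 2 → Task 4.

Variance along critical path = 0.111 + 4.000 + 2.778 = 6.889; σ = 2.625 days.
D = μ + z·σ = 32 + 1.645·2.625 = 36.3 days

36.3 days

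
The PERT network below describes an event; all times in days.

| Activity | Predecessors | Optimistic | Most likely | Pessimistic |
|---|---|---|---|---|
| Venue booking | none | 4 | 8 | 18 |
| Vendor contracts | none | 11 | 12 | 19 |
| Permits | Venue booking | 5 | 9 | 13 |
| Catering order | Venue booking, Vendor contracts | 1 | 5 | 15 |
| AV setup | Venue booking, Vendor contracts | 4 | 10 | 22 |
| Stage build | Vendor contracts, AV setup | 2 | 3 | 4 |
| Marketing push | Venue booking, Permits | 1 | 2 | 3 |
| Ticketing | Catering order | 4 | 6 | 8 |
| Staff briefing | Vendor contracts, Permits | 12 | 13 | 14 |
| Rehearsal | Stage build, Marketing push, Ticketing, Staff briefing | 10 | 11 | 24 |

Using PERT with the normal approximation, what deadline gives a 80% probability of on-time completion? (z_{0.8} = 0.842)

te_Venue booking = (4 + 4·8 + 18)/6 = 54/6 = 9; σ²_Venue booking = ((18−4)/6)² = 5.444
te_Vendor contracts = (11 + 4·12 + 19)/6 = 78/6 = 13; σ²_Vendor contracts = ((19−11)/6)² = 1.778
te_Permits = (5 + 4·9 + 13)/6 = 54/6 = 9; σ²_Permits = ((13−5)/6)² = 1.778
te_Catering order = (1 + 4·5 + 15)/6 = 36/6 = 6; σ²_Catering order = ((15−1)/6)² = 5.444
te_AV setup = (4 + 4·10 + 22)/6 = 66/6 = 11; σ²_AV setup = ((22−4)/6)² = 9.000
te_Stage build = (2 + 4·3 + 4)/6 = 18/6 = 3; σ²_Stage build = ((4−2)/6)² = 0.111
te_Marketing push = (1 + 4·2 + 3)/6 = 12/6 = 2; σ²_Marketing push = ((3−1)/6)² = 0.111
te_Ticketing = (4 + 4·6 + 8)/6 = 36/6 = 6; σ²_Ticketing = ((8−4)/6)² = 0.444
te_Staff briefing = (12 + 4·13 + 14)/6 = 78/6 = 13; σ²_Staff briefing = ((14−12)/6)² = 0.111
te_Rehearsal = (10 + 4·11 + 24)/6 = 78/6 = 13; σ²_Rehearsal = ((24−10)/6)² = 5.444

Forward pass:
ES_Venue booking = 0; EF_Venue booking = 9
ES_Vendor contracts = 0; EF_Vendor contracts = 13
ES_Permits = 9; EF_Permits = 9+9 = 18
ES_Catering order = max(EF_Venue booking=9, EF_Vendor contracts=13) = 13; EF_Catering order = 13+6 = 19
ES_AV setup = max(EF_Venue booking=9, EF_Vendor contracts=13) = 13; EF_AV setup = 13+11 = 24
ES_Stage build = max(EF_Vendor contracts=13, EF_AV setup=24) = 24; EF_Stage build = 24+3 = 27
ES_Marketing push = max(EF_Venue booking=9, EF_Permits=18) = 18; EF_Marketing push = 18+2 = 20
ES_Ticketing = 19; EF_Ticketing = 19+6 = 25
ES_Staff briefing = max(EF_Vendor contracts=13, EF_Permits=18) = 18; EF_Staff briefing = 18+13 = 31
ES_Rehearsal = max(EF_Stage build=27, EF_Marketing push=20, EF_Ticketing=25, EF_Staff briefing=31) = 31; EF_Rehearsal = 31+13 = 44
Expected project duration μ = 44 days. Critical path: Venue booking → Permits → Staff briefing → Rehearsal.

Variance along critical path = 5.444 + 1.778 + 0.111 + 5.444 = 12.778; σ = 3.575 days.
D = μ + z·σ = 44 + 0.842·3.575 = 47.0 days

47.0 days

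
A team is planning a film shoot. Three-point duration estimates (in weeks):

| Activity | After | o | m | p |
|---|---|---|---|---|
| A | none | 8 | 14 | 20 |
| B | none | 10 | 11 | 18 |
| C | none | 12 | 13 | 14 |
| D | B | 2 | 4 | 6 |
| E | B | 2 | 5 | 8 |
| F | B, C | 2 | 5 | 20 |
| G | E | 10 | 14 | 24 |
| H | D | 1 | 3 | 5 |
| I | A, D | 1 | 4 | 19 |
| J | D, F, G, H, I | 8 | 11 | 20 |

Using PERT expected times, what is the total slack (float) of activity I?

10 weeks

te_A = (8 + 4·14 + 20)/6 = 84/6 = 14
te_B = (10 + 4·11 + 18)/6 = 72/6 = 12
te_C = (12 + 4·13 + 14)/6 = 78/6 = 13
te_D = (2 + 4·4 + 6)/6 = 24/6 = 4
te_E = (2 + 4·5 + 8)/6 = 30/6 = 5
te_F = (2 + 4·5 + 20)/6 = 42/6 = 7
te_G = (10 + 4·14 + 24)/6 = 90/6 = 15
te_H = (1 + 4·3 + 5)/6 = 18/6 = 3
te_I = (1 + 4·4 + 19)/6 = 36/6 = 6
te_J = (8 + 4·11 + 20)/6 = 72/6 = 12

Forward pass:
ES_A = 0; EF_A = 14
ES_B = 0; EF_B = 12
ES_C = 0; EF_C = 13
ES_D = 12; EF_D = 12+4 = 16
ES_E = 12; EF_E = 12+5 = 17
ES_F = max(EF_B=12, EF_C=13) = 13; EF_F = 13+7 = 20
ES_G = 17; EF_G = 17+15 = 32
ES_H = 16; EF_H = 16+3 = 19
ES_I = max(EF_A=14, EF_D=16) = 16; EF_I = 16+6 = 22
ES_J = max(EF_D=16, EF_F=20, EF_G=32, EF_H=19, EF_I=22) = 32; EF_J = 32+12 = 44
Expected project duration μ = 44 weeks. Critical path: B → E → G → J.

Backward pass:
LF_J = 44; LS_J = 44−12 = 32
LF_I = LS_J = 32; LS_I = 32−6 = 26
LF_H = LS_J = 32; LS_H = 32−3 = 29
LF_G = LS_J = 32; LS_G = 32−15 = 17
LF_F = LS_J = 32; LS_F = 32−7 = 25
LF_E = LS_G = 17; LS_E = 17−5 = 12
LF_D = min(LS_H=29, LS_I=26, LS_J=32) = 26; LS_D = 26−4 = 22
LF_C = LS_F = 25; LS_C = 25−13 = 12
LF_B = min(LS_D=22, LS_E=12, LS_F=25) = 12; LS_B = 12−12 = 0
LF_A = LS_I = 26; LS_A = 26−14 = 12
Slack_I = LS_I − ES_I = 26 − 16 = 10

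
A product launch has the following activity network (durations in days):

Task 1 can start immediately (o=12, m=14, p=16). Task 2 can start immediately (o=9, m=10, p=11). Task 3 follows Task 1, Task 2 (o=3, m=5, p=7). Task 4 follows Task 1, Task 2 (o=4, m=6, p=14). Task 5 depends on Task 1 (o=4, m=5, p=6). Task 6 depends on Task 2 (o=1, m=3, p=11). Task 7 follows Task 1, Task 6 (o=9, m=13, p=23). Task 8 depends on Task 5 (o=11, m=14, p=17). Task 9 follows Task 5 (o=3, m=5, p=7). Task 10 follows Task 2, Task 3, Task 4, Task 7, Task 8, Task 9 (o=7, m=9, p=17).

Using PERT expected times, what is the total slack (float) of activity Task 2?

5 days

te_Task 1 = (12 + 4·14 + 16)/6 = 84/6 = 14
te_Task 2 = (9 + 4·10 + 11)/6 = 60/6 = 10
te_Task 3 = (3 + 4·5 + 7)/6 = 30/6 = 5
te_Task 4 = (4 + 4·6 + 14)/6 = 42/6 = 7
te_Task 5 = (4 + 4·5 + 6)/6 = 30/6 = 5
te_Task 6 = (1 + 4·3 + 11)/6 = 24/6 = 4
te_Task 7 = (9 + 4·13 + 23)/6 = 84/6 = 14
te_Task 8 = (11 + 4·14 + 17)/6 = 84/6 = 14
te_Task 9 = (3 + 4·5 + 7)/6 = 30/6 = 5
te_Task 10 = (7 + 4·9 + 17)/6 = 60/6 = 10

Forward pass:
ES_Task 1 = 0; EF_Task 1 = 14
ES_Task 2 = 0; EF_Task 2 = 10
ES_Task 3 = max(EF_Task 1=14, EF_Task 2=10) = 14; EF_Task 3 = 14+5 = 19
ES_Task 4 = max(EF_Task 1=14, EF_Task 2=10) = 14; EF_Task 4 = 14+7 = 21
ES_Task 5 = 14; EF_Task 5 = 14+5 = 19
ES_Task 6 = 10; EF_Task 6 = 10+4 = 14
ES_Task 7 = max(EF_Task 1=14, EF_Task 6=14) = 14; EF_Task 7 = 14+14 = 28
ES_Task 8 = 19; EF_Task 8 = 19+14 = 33
ES_Task 9 = 19; EF_Task 9 = 19+5 = 24
ES_Task 10 = max(EF_Task 2=10, EF_Task 3=19, EF_Task 4=21, EF_Task 7=28, EF_Task 8=33, EF_Task 9=24) = 33; EF_Task 10 = 33+10 = 43
Expected project duration μ = 43 days. Critical path: Task 1 → Task 5 → Task 8 → Task 10.

Backward pass:
LF_Task 10 = 43; LS_Task 10 = 43−10 = 33
LF_Task 9 = LS_Task 10 = 33; LS_Task 9 = 33−5 = 28
LF_Task 8 = LS_Task 10 = 33; LS_Task 8 = 33−14 = 19
LF_Task 7 = LS_Task 10 = 33; LS_Task 7 = 33−14 = 19
LF_Task 6 = LS_Task 7 = 19; LS_Task 6 = 19−4 = 15
LF_Task 5 = min(LS_Task 8=19, LS_Task 9=28) = 19; LS_Task 5 = 19−5 = 14
LF_Task 4 = LS_Task 10 = 33; LS_Task 4 = 33−7 = 26
LF_Task 3 = LS_Task 10 = 33; LS_Task 3 = 33−5 = 28
LF_Task 2 = min(LS_Task 3=28, LS_Task 4=26, LS_Task 6=15, LS_Task 10=33) = 15; LS_Task 2 = 15−10 = 5
LF_Task 1 = min(LS_Task 3=28, LS_Task 4=26, LS_Task 5=14, LS_Task 7=19) = 14; LS_Task 1 = 14−14 = 0
Slack_Task 2 = LS_Task 2 − ES_Task 2 = 5 − 0 = 5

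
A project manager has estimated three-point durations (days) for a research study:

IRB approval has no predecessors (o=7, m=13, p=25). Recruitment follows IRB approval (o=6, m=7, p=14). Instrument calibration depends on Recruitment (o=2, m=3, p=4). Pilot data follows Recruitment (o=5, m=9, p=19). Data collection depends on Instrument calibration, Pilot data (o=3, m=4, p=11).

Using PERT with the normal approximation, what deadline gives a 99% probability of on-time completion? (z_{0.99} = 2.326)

te_IRB approval = (7 + 4·13 + 25)/6 = 84/6 = 14; σ²_IRB approval = ((25−7)/6)² = 9.000
te_Recruitment = (6 + 4·7 + 14)/6 = 48/6 = 8; σ²_Recruitment = ((14−6)/6)² = 1.778
te_Instrument calibration = (2 + 4·3 + 4)/6 = 18/6 = 3; σ²_Instrument calibration = ((4−2)/6)² = 0.111
te_Pilot data = (5 + 4·9 + 19)/6 = 60/6 = 10; σ²_Pilot data = ((19−5)/6)² = 5.444
te_Data collection = (3 + 4·4 + 11)/6 = 30/6 = 5; σ²_Data collection = ((11−3)/6)² = 1.778

Forward pass:
ES_IRB approval = 0; EF_IRB approval = 14
ES_Recruitment = 14; EF_Recruitment = 14+8 = 22
ES_Instrument calibration = 22; EF_Instrument calibration = 22+3 = 25
ES_Pilot data = 22; EF_Pilot data = 22+10 = 32
ES_Data collection = max(EF_Instrument calibration=25, EF_Pilot data=32) = 32; EF_Data collection = 32+5 = 37
Expected project duration μ = 37 days. Critical path: IRB approval → Recruitment → Pilot data → Data collection.

Variance along critical path = 9.000 + 1.778 + 5.444 + 1.778 = 18.000; σ = 4.243 days.
D = μ + z·σ = 37 + 2.326·4.243 = 46.9 days

46.9 days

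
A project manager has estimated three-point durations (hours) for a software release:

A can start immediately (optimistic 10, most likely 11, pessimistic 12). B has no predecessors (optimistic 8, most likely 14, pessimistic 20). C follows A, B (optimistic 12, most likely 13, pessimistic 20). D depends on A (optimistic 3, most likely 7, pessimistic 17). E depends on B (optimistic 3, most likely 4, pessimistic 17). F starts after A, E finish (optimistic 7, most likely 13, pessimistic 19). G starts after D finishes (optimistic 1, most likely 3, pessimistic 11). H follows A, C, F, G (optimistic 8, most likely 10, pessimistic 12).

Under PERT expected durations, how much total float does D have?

10 hours

te_A = (10 + 4·11 + 12)/6 = 66/6 = 11
te_B = (8 + 4·14 + 20)/6 = 84/6 = 14
te_C = (12 + 4·13 + 20)/6 = 84/6 = 14
te_D = (3 + 4·7 + 17)/6 = 48/6 = 8
te_E = (3 + 4·4 + 17)/6 = 36/6 = 6
te_F = (7 + 4·13 + 19)/6 = 78/6 = 13
te_G = (1 + 4·3 + 11)/6 = 24/6 = 4
te_H = (8 + 4·10 + 12)/6 = 60/6 = 10

Forward pass:
ES_A = 0; EF_A = 11
ES_B = 0; EF_B = 14
ES_C = max(EF_A=11, EF_B=14) = 14; EF_C = 14+14 = 28
ES_D = 11; EF_D = 11+8 = 19
ES_E = 14; EF_E = 14+6 = 20
ES_F = max(EF_A=11, EF_E=20) = 20; EF_F = 20+13 = 33
ES_G = 19; EF_G = 19+4 = 23
ES_H = max(EF_A=11, EF_C=28, EF_F=33, EF_G=23) = 33; EF_H = 33+10 = 43
Expected project duration μ = 43 hours. Critical path: B → E → F → H.

Backward pass:
LF_H = 43; LS_H = 43−10 = 33
LF_G = LS_H = 33; LS_G = 33−4 = 29
LF_F = LS_H = 33; LS_F = 33−13 = 20
LF_E = LS_F = 20; LS_E = 20−6 = 14
LF_D = LS_G = 29; LS_D = 29−8 = 21
LF_C = LS_H = 33; LS_C = 33−14 = 19
LF_B = min(LS_C=19, LS_E=14) = 14; LS_B = 14−14 = 0
LF_A = min(LS_C=19, LS_D=21, LS_F=20, LS_H=33) = 19; LS_A = 19−11 = 8
Slack_D = LS_D − ES_D = 21 − 11 = 10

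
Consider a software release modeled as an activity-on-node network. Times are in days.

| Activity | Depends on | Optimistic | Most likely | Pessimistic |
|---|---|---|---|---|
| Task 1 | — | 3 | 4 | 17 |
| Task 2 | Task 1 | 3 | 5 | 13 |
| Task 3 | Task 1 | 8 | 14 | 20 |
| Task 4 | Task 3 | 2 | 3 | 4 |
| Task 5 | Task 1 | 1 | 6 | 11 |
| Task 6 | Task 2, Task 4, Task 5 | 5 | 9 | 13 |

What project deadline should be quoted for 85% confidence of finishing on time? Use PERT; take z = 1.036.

35.5 days

te_Task 1 = (3 + 4·4 + 17)/6 = 36/6 = 6; σ²_Task 1 = ((17−3)/6)² = 5.444
te_Task 2 = (3 + 4·5 + 13)/6 = 36/6 = 6; σ²_Task 2 = ((13−3)/6)² = 2.778
te_Task 3 = (8 + 4·14 + 20)/6 = 84/6 = 14; σ²_Task 3 = ((20−8)/6)² = 4.000
te_Task 4 = (2 + 4·3 + 4)/6 = 18/6 = 3; σ²_Task 4 = ((4−2)/6)² = 0.111
te_Task 5 = (1 + 4·6 + 11)/6 = 36/6 = 6; σ²_Task 5 = ((11−1)/6)² = 2.778
te_Task 6 = (5 + 4·9 + 13)/6 = 54/6 = 9; σ²_Task 6 = ((13−5)/6)² = 1.778

Forward pass:
ES_Task 1 = 0; EF_Task 1 = 6
ES_Task 2 = 6; EF_Task 2 = 6+6 = 12
ES_Task 3 = 6; EF_Task 3 = 6+14 = 20
ES_Task 4 = 20; EF_Task 4 = 20+3 = 23
ES_Task 5 = 6; EF_Task 5 = 6+6 = 12
ES_Task 6 = max(EF_Task 2=12, EF_Task 4=23, EF_Task 5=12) = 23; EF_Task 6 = 23+9 = 32
Expected project duration μ = 32 days. Critical path: Task 1 → Task 3 → Task 4 → Task 6.

Variance along critical path = 5.444 + 4.000 + 0.111 + 1.778 = 11.333; σ = 3.367 days.
D = μ + z·σ = 32 + 1.036·3.367 = 35.5 days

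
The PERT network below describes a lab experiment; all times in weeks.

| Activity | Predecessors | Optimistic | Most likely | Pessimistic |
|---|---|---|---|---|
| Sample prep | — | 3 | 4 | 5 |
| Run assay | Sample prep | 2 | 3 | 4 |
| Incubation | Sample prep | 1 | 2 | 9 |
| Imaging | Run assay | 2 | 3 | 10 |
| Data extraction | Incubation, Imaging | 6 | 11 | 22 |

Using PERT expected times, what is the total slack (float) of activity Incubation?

4 weeks

te_Sample prep = (3 + 4·4 + 5)/6 = 24/6 = 4
te_Run assay = (2 + 4·3 + 4)/6 = 18/6 = 3
te_Incubation = (1 + 4·2 + 9)/6 = 18/6 = 3
te_Imaging = (2 + 4·3 + 10)/6 = 24/6 = 4
te_Data extraction = (6 + 4·11 + 22)/6 = 72/6 = 12

Forward pass:
ES_Sample prep = 0; EF_Sample prep = 4
ES_Run assay = 4; EF_Run assay = 4+3 = 7
ES_Incubation = 4; EF_Incubation = 4+3 = 7
ES_Imaging = 7; EF_Imaging = 7+4 = 11
ES_Data extraction = max(EF_Incubation=7, EF_Imaging=11) = 11; EF_Data extraction = 11+12 = 23
Expected project duration μ = 23 weeks. Critical path: Sample prep → Run assay → Imaging → Data extraction.

Backward pass:
LF_Data extraction = 23; LS_Data extraction = 23−12 = 11
LF_Imaging = LS_Data extraction = 11; LS_Imaging = 11−4 = 7
LF_Incubation = LS_Data extraction = 11; LS_Incubation = 11−3 = 8
LF_Run assay = LS_Imaging = 7; LS_Run assay = 7−3 = 4
LF_Sample prep = min(LS_Run assay=4, LS_Incubation=8) = 4; LS_Sample prep = 4−4 = 0
Slack_Incubation = LS_Incubation − ES_Incubation = 8 − 4 = 4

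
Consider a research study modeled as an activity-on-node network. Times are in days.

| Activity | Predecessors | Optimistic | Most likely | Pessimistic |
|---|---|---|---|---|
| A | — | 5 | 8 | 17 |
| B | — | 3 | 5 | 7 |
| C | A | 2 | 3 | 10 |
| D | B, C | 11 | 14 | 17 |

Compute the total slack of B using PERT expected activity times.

te_A = (5 + 4·8 + 17)/6 = 54/6 = 9
te_B = (3 + 4·5 + 7)/6 = 30/6 = 5
te_C = (2 + 4·3 + 10)/6 = 24/6 = 4
te_D = (11 + 4·14 + 17)/6 = 84/6 = 14

Forward pass:
ES_A = 0; EF_A = 9
ES_B = 0; EF_B = 5
ES_C = 9; EF_C = 9+4 = 13
ES_D = max(EF_B=5, EF_C=13) = 13; EF_D = 13+14 = 27
Expected project duration μ = 27 days. Critical path: A → C → D.

Backward pass:
LF_D = 27; LS_D = 27−14 = 13
LF_C = LS_D = 13; LS_C = 13−4 = 9
LF_B = LS_D = 13; LS_B = 13−5 = 8
LF_A = LS_C = 9; LS_A = 9−9 = 0
Slack_B = LS_B − ES_B = 8 − 0 = 8

8 days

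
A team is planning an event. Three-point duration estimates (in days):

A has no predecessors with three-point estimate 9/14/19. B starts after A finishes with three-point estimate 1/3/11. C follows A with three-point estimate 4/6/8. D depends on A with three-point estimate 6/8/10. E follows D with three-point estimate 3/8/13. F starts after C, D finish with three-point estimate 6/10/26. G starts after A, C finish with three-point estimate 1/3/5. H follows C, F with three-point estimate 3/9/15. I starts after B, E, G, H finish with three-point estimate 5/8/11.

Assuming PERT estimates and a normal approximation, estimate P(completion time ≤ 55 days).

0.819

te_A = (9 + 4·14 + 19)/6 = 84/6 = 14; σ²_A = ((19−9)/6)² = 2.778
te_B = (1 + 4·3 + 11)/6 = 24/6 = 4; σ²_B = ((11−1)/6)² = 2.778
te_C = (4 + 4·6 + 8)/6 = 36/6 = 6; σ²_C = ((8−4)/6)² = 0.444
te_D = (6 + 4·8 + 10)/6 = 48/6 = 8; σ²_D = ((10−6)/6)² = 0.444
te_E = (3 + 4·8 + 13)/6 = 48/6 = 8; σ²_E = ((13−3)/6)² = 2.778
te_F = (6 + 4·10 + 26)/6 = 72/6 = 12; σ²_F = ((26−6)/6)² = 11.111
te_G = (1 + 4·3 + 5)/6 = 18/6 = 3; σ²_G = ((5−1)/6)² = 0.444
te_H = (3 + 4·9 + 15)/6 = 54/6 = 9; σ²_H = ((15−3)/6)² = 4.000
te_I = (5 + 4·8 + 11)/6 = 48/6 = 8; σ²_I = ((11−5)/6)² = 1.000

Forward pass:
ES_A = 0; EF_A = 14
ES_B = 14; EF_B = 14+4 = 18
ES_C = 14; EF_C = 14+6 = 20
ES_D = 14; EF_D = 14+8 = 22
ES_E = 22; EF_E = 22+8 = 30
ES_F = max(EF_C=20, EF_D=22) = 22; EF_F = 22+12 = 34
ES_G = max(EF_A=14, EF_C=20) = 20; EF_G = 20+3 = 23
ES_H = max(EF_C=20, EF_F=34) = 34; EF_H = 34+9 = 43
ES_I = max(EF_B=18, EF_E=30, EF_G=23, EF_H=43) = 43; EF_I = 43+8 = 51
Expected project duration μ = 51 days. Critical path: A → D → F → H → I.

Variance along critical path = 2.778 + 0.444 + 11.111 + 4.000 + 1.000 = 19.333; σ = √19.333 = 4.397 days.
Z = (55 − 51) / 4.397 = 0.910
P(T ≤ 55) = Φ(0.910) ≈ 0.819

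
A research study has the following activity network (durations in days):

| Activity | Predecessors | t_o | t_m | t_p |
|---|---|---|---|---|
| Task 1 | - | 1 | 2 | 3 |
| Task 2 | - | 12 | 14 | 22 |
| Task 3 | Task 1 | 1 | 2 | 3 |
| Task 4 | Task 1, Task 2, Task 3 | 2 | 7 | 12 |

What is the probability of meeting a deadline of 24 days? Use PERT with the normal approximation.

0.802

te_Task 1 = (1 + 4·2 + 3)/6 = 12/6 = 2; σ²_Task 1 = ((3−1)/6)² = 0.111
te_Task 2 = (12 + 4·14 + 22)/6 = 90/6 = 15; σ²_Task 2 = ((22−12)/6)² = 2.778
te_Task 3 = (1 + 4·2 + 3)/6 = 12/6 = 2; σ²_Task 3 = ((3−1)/6)² = 0.111
te_Task 4 = (2 + 4·7 + 12)/6 = 42/6 = 7; σ²_Task 4 = ((12−2)/6)² = 2.778

Forward pass:
ES_Task 1 = 0; EF_Task 1 = 2
ES_Task 2 = 0; EF_Task 2 = 15
ES_Task 3 = 2; EF_Task 3 = 2+2 = 4
ES_Task 4 = max(EF_Task 1=2, EF_Task 2=15, EF_Task 3=4) = 15; EF_Task 4 = 15+7 = 22
Expected project duration μ = 22 days. Critical path: Task 2 → Task 4.

Variance along critical path = 2.778 + 2.778 = 5.556; σ = √5.556 = 2.357 days.
Z = (24 − 22) / 2.357 = 0.849
P(T ≤ 24) = Φ(0.849) ≈ 0.802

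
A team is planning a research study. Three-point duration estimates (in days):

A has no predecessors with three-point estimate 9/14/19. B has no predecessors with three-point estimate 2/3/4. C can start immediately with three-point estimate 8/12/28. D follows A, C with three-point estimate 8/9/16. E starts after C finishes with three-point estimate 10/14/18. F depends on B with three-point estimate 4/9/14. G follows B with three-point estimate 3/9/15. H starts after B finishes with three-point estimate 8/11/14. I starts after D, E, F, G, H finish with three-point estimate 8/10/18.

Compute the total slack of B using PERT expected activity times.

14 days

te_A = (9 + 4·14 + 19)/6 = 84/6 = 14
te_B = (2 + 4·3 + 4)/6 = 18/6 = 3
te_C = (8 + 4·12 + 28)/6 = 84/6 = 14
te_D = (8 + 4·9 + 16)/6 = 60/6 = 10
te_E = (10 + 4·14 + 18)/6 = 84/6 = 14
te_F = (4 + 4·9 + 14)/6 = 54/6 = 9
te_G = (3 + 4·9 + 15)/6 = 54/6 = 9
te_H = (8 + 4·11 + 14)/6 = 66/6 = 11
te_I = (8 + 4·10 + 18)/6 = 66/6 = 11

Forward pass:
ES_A = 0; EF_A = 14
ES_B = 0; EF_B = 3
ES_C = 0; EF_C = 14
ES_D = max(EF_A=14, EF_C=14) = 14; EF_D = 14+10 = 24
ES_E = 14; EF_E = 14+14 = 28
ES_F = 3; EF_F = 3+9 = 12
ES_G = 3; EF_G = 3+9 = 12
ES_H = 3; EF_H = 3+11 = 14
ES_I = max(EF_D=24, EF_E=28, EF_F=12, EF_G=12, EF_H=14) = 28; EF_I = 28+11 = 39
Expected project duration μ = 39 days. Critical path: C → E → I.

Backward pass:
LF_I = 39; LS_I = 39−11 = 28
LF_H = LS_I = 28; LS_H = 28−11 = 17
LF_G = LS_I = 28; LS_G = 28−9 = 19
LF_F = LS_I = 28; LS_F = 28−9 = 19
LF_E = LS_I = 28; LS_E = 28−14 = 14
LF_D = LS_I = 28; LS_D = 28−10 = 18
LF_C = min(LS_D=18, LS_E=14) = 14; LS_C = 14−14 = 0
LF_B = min(LS_F=19, LS_G=19, LS_H=17) = 17; LS_B = 17−3 = 14
LF_A = LS_D = 18; LS_A = 18−14 = 4
Slack_B = LS_B − ES_B = 14 − 0 = 14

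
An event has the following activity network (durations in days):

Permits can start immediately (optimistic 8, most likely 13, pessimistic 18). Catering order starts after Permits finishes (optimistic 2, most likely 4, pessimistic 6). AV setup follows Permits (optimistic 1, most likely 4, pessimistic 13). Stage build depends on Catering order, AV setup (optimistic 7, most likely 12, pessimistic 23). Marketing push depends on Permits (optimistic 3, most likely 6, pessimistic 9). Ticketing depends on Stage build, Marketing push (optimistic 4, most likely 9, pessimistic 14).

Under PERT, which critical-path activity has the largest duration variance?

Stage build

te_Permits = (8 + 4·13 + 18)/6 = 78/6 = 13; σ²_Permits = ((18−8)/6)² = 2.778
te_Catering order = (2 + 4·4 + 6)/6 = 24/6 = 4; σ²_Catering order = ((6−2)/6)² = 0.444
te_AV setup = (1 + 4·4 + 13)/6 = 30/6 = 5; σ²_AV setup = ((13−1)/6)² = 4.000
te_Stage build = (7 + 4·12 + 23)/6 = 78/6 = 13; σ²_Stage build = ((23−7)/6)² = 7.111
te_Marketing push = (3 + 4·6 + 9)/6 = 36/6 = 6; σ²_Marketing push = ((9−3)/6)² = 1.000
te_Ticketing = (4 + 4·9 + 14)/6 = 54/6 = 9; σ²_Ticketing = ((14−4)/6)² = 2.778

Forward pass:
ES_Permits = 0; EF_Permits = 13
ES_Catering order = 13; EF_Catering order = 13+4 = 17
ES_AV setup = 13; EF_AV setup = 13+5 = 18
ES_Stage build = max(EF_Catering order=17, EF_AV setup=18) = 18; EF_Stage build = 18+13 = 31
ES_Marketing push = 13; EF_Marketing push = 13+6 = 19
ES_Ticketing = max(EF_Stage build=31, EF_Marketing push=19) = 31; EF_Ticketing = 31+9 = 40
Expected project duration μ = 40 days. Critical path: Permits → AV setup → Stage build → Ticketing.

Variances on critical path: σ²_Permits=2.778, σ²_AV setup=4.000, σ²_Stage build=7.111, σ²_Ticketing=2.778.
Largest is σ²_Stage build = 7.111.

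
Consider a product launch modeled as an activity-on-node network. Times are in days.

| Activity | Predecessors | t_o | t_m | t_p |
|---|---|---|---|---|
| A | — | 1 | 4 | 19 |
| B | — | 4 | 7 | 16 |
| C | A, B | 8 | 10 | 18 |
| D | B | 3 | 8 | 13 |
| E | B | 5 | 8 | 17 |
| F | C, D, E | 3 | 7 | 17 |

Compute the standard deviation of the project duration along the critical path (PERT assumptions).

3.50 days

te_A = (1 + 4·4 + 19)/6 = 36/6 = 6; σ²_A = ((19−1)/6)² = 9.000
te_B = (4 + 4·7 + 16)/6 = 48/6 = 8; σ²_B = ((16−4)/6)² = 4.000
te_C = (8 + 4·10 + 18)/6 = 66/6 = 11; σ²_C = ((18−8)/6)² = 2.778
te_D = (3 + 4·8 + 13)/6 = 48/6 = 8; σ²_D = ((13−3)/6)² = 2.778
te_E = (5 + 4·8 + 17)/6 = 54/6 = 9; σ²_E = ((17−5)/6)² = 4.000
te_F = (3 + 4·7 + 17)/6 = 48/6 = 8; σ²_F = ((17−3)/6)² = 5.444

Forward pass:
ES_A = 0; EF_A = 6
ES_B = 0; EF_B = 8
ES_C = max(EF_A=6, EF_B=8) = 8; EF_C = 8+11 = 19
ES_D = 8; EF_D = 8+8 = 16
ES_E = 8; EF_E = 8+9 = 17
ES_F = max(EF_C=19, EF_D=16, EF_E=17) = 19; EF_F = 19+8 = 27
Expected project duration μ = 27 days. Critical path: B → C → F.

Variance along critical path = 4.000 + 2.778 + 5.444 = 12.222
σ = √12.222 = 3.496 days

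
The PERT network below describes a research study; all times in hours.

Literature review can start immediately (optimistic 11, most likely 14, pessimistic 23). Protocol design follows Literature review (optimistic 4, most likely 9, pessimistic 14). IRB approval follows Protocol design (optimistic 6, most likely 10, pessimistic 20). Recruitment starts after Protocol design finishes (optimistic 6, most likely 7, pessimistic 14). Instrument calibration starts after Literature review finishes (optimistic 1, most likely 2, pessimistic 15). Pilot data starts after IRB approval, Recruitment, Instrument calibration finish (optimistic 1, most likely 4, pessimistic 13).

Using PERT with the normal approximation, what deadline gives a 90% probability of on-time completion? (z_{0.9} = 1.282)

45.2 hours

te_Literature review = (11 + 4·14 + 23)/6 = 90/6 = 15; σ²_Literature review = ((23−11)/6)² = 4.000
te_Protocol design = (4 + 4·9 + 14)/6 = 54/6 = 9; σ²_Protocol design = ((14−4)/6)² = 2.778
te_IRB approval = (6 + 4·10 + 20)/6 = 66/6 = 11; σ²_IRB approval = ((20−6)/6)² = 5.444
te_Recruitment = (6 + 4·7 + 14)/6 = 48/6 = 8; σ²_Recruitment = ((14−6)/6)² = 1.778
te_Instrument calibration = (1 + 4·2 + 15)/6 = 24/6 = 4; σ²_Instrument calibration = ((15−1)/6)² = 5.444
te_Pilot data = (1 + 4·4 + 13)/6 = 30/6 = 5; σ²_Pilot data = ((13−1)/6)² = 4.000

Forward pass:
ES_Literature review = 0; EF_Literature review = 15
ES_Protocol design = 15; EF_Protocol design = 15+9 = 24
ES_IRB approval = 24; EF_IRB approval = 24+11 = 35
ES_Recruitment = 24; EF_Recruitment = 24+8 = 32
ES_Instrument calibration = 15; EF_Instrument calibration = 15+4 = 19
ES_Pilot data = max(EF_IRB approval=35, EF_Recruitment=32, EF_Instrument calibration=19) = 35; EF_Pilot data = 35+5 = 40
Expected project duration μ = 40 hours. Critical path: Literature review → Protocol design → IRB approval → Pilot data.

Variance along critical path = 4.000 + 2.778 + 5.444 + 4.000 = 16.222; σ = 4.028 hours.
D = μ + z·σ = 40 + 1.282·4.028 = 45.2 hours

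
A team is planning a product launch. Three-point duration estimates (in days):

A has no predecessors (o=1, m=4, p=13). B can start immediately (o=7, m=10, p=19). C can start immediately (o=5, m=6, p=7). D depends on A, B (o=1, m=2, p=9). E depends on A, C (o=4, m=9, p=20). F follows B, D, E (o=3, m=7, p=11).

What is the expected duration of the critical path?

te_A = (1 + 4·4 + 13)/6 = 30/6 = 5
te_B = (7 + 4·10 + 19)/6 = 66/6 = 11
te_C = (5 + 4·6 + 7)/6 = 36/6 = 6
te_D = (1 + 4·2 + 9)/6 = 18/6 = 3
te_E = (4 + 4·9 + 20)/6 = 60/6 = 10
te_F = (3 + 4·7 + 11)/6 = 42/6 = 7

Forward pass:
ES_A = 0; EF_A = 5
ES_B = 0; EF_B = 11
ES_C = 0; EF_C = 6
ES_D = max(EF_A=5, EF_B=11) = 11; EF_D = 11+3 = 14
ES_E = max(EF_A=5, EF_C=6) = 6; EF_E = 6+10 = 16
ES_F = max(EF_B=11, EF_D=14, EF_E=16) = 16; EF_F = 16+7 = 23
Expected project duration μ = 23 days. Critical path: C → E → F.

23 days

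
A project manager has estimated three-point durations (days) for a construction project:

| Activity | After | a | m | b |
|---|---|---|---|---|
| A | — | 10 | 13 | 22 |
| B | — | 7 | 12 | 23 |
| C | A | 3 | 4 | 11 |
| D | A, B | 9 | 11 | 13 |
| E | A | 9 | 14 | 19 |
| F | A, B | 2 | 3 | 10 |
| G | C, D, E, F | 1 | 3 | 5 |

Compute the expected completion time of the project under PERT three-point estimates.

te_A = (10 + 4·13 + 22)/6 = 84/6 = 14
te_B = (7 + 4·12 + 23)/6 = 78/6 = 13
te_C = (3 + 4·4 + 11)/6 = 30/6 = 5
te_D = (9 + 4·11 + 13)/6 = 66/6 = 11
te_E = (9 + 4·14 + 19)/6 = 84/6 = 14
te_F = (2 + 4·3 + 10)/6 = 24/6 = 4
te_G = (1 + 4·3 + 5)/6 = 18/6 = 3

Forward pass:
ES_A = 0; EF_A = 14
ES_B = 0; EF_B = 13
ES_C = 14; EF_C = 14+5 = 19
ES_D = max(EF_A=14, EF_B=13) = 14; EF_D = 14+11 = 25
ES_E = 14; EF_E = 14+14 = 28
ES_F = max(EF_A=14, EF_B=13) = 14; EF_F = 14+4 = 18
ES_G = max(EF_C=19, EF_D=25, EF_E=28, EF_F=18) = 28; EF_G = 28+3 = 31
Expected project duration μ = 31 days. Critical path: A → E → G.

31 days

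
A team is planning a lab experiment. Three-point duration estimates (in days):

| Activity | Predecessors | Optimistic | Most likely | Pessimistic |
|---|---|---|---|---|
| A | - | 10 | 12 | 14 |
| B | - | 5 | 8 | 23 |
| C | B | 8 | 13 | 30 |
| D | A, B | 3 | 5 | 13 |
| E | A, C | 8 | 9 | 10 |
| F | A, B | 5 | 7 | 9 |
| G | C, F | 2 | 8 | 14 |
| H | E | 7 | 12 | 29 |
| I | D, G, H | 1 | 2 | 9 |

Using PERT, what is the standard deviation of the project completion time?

6.15 days

te_A = (10 + 4·12 + 14)/6 = 72/6 = 12; σ²_A = ((14−10)/6)² = 0.444
te_B = (5 + 4·8 + 23)/6 = 60/6 = 10; σ²_B = ((23−5)/6)² = 9.000
te_C = (8 + 4·13 + 30)/6 = 90/6 = 15; σ²_C = ((30−8)/6)² = 13.444
te_D = (3 + 4·5 + 13)/6 = 36/6 = 6; σ²_D = ((13−3)/6)² = 2.778
te_E = (8 + 4·9 + 10)/6 = 54/6 = 9; σ²_E = ((10−8)/6)² = 0.111
te_F = (5 + 4·7 + 9)/6 = 42/6 = 7; σ²_F = ((9−5)/6)² = 0.444
te_G = (2 + 4·8 + 14)/6 = 48/6 = 8; σ²_G = ((14−2)/6)² = 4.000
te_H = (7 + 4·12 + 29)/6 = 84/6 = 14; σ²_H = ((29−7)/6)² = 13.444
te_I = (1 + 4·2 + 9)/6 = 18/6 = 3; σ²_I = ((9−1)/6)² = 1.778

Forward pass:
ES_A = 0; EF_A = 12
ES_B = 0; EF_B = 10
ES_C = 10; EF_C = 10+15 = 25
ES_D = max(EF_A=12, EF_B=10) = 12; EF_D = 12+6 = 18
ES_E = max(EF_A=12, EF_C=25) = 25; EF_E = 25+9 = 34
ES_F = max(EF_A=12, EF_B=10) = 12; EF_F = 12+7 = 19
ES_G = max(EF_C=25, EF_F=19) = 25; EF_G = 25+8 = 33
ES_H = 34; EF_H = 34+14 = 48
ES_I = max(EF_D=18, EF_G=33, EF_H=48) = 48; EF_I = 48+3 = 51
Expected project duration μ = 51 days. Critical path: B → C → E → H → I.

Variance along critical path = 9.000 + 13.444 + 0.111 + 13.444 + 1.778 = 37.778
σ = √37.778 = 6.146 days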